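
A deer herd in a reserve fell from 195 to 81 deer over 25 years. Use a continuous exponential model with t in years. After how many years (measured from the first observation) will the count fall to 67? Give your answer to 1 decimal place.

t ≈ 30.4 years

r = ln(81/195) / 25 ≈ -0.035142 per year
t = ln(67/195) / r = -1.06831 / -0.035142 ≈ 30.4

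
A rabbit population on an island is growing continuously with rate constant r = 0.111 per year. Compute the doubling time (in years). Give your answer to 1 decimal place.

doubling time = ln(2) / |r| = 0.69315 / 0.111

doubling time ≈ 6.2 years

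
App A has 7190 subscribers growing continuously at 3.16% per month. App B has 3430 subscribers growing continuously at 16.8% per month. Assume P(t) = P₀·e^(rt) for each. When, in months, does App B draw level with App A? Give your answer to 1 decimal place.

7190·e^(0.0316t) = 3430·e^(0.168t)
7190/3430 = e^((0.168 − 0.0316)t) → ln(2.09621) = 0.1364·t
t = 0.74013 / 0.1364

t ≈ 5.4 months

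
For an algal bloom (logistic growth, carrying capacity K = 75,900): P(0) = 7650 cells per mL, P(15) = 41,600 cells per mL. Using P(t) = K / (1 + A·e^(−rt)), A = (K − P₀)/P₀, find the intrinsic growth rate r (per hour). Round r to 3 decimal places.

A = (75900 − 7650)/7650 = 8.92157
41600 = 75900/(1 + 8.92157·e^(−r·15)) → e^(−15r) = (1.82452 − 1)/8.92157 = 0.092419
r = −ln(0.092419)/15 = 2.38143/15

r ≈ 0.159 per hour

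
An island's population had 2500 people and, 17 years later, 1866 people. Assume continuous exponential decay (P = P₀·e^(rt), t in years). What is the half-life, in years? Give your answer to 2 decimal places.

half-life ≈ 40.29 years

r = ln(1866/2500) / 17 = ln(0.7464) / 17 ≈ -0.017206 per year
half-life = ln 2 / |r| = 0.69315 / 0.017206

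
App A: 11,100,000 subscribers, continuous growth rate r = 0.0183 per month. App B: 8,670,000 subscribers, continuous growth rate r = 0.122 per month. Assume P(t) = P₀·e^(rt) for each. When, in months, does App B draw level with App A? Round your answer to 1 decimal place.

t ≈ 2.4 months

11100000·e^(0.0183t) = 8670000·e^(0.122t)
11100000/8670000 = e^((0.122 − 0.0183)t) → ln(1.28028) = 0.1037·t
t = 0.24708 / 0.1037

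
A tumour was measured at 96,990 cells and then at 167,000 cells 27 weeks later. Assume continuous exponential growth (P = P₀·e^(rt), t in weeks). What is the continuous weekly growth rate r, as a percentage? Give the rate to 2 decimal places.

r ≈ 2.01% per week

167000 = 96990 · e^(r·27)
e^(27r) = 167000/96990 = 1.72183
r = ln(1.72183) / 27 = 0.54339 / 27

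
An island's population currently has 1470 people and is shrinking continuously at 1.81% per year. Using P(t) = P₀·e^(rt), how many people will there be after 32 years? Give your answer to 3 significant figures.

P(32) = 1470 · e^(-0.0181·32) = 1470 · e^(-0.5792)
= 1470 · 0.56035 ≈ 823.71

≈ 824 people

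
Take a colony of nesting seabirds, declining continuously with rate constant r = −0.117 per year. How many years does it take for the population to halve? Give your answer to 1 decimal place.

half-life = ln(2) / |r| = 0.69315 / 0.117

half-life ≈ 5.9 years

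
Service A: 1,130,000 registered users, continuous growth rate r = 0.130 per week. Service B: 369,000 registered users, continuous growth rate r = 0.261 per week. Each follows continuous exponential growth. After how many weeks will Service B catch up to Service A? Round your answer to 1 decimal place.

t ≈ 8.5 weeks

1130000·e^(0.13t) = 369000·e^(0.261t)
1130000/369000 = e^((0.261 − 0.13)t) → ln(3.06233) = 0.131·t
t = 1.11918 / 0.131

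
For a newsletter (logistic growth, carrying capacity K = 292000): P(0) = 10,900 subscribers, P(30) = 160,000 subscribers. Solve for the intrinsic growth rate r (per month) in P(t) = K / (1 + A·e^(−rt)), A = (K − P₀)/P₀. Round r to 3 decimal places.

A = (292000 − 10900)/10900 = 25.78899
160000 = 292000/(1 + 25.78899·e^(−r·30)) → e^(−30r) = (1.825 − 1)/25.78899 = 0.03199
r = −ln(0.03199)/30 = 3.44232/30

r ≈ 0.115 per month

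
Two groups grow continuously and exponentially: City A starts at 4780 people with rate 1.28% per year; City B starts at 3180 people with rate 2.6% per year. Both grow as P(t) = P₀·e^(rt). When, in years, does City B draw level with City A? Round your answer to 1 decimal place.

t ≈ 30.9 years

4780·e^(0.0128t) = 3180·e^(0.026t)
4780/3180 = e^((0.026 − 0.0128)t) → ln(1.50314) = 0.0132·t
t = 0.40756 / 0.0132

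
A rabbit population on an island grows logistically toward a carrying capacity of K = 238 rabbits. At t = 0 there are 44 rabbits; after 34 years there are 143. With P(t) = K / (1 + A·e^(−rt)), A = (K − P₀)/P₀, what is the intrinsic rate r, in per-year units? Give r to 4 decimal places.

r ≈ 0.0557 per year

A = (238 − 44)/44 = 4.40909
143 = 238/(1 + 4.40909·e^(−r·34)) → e^(−34r) = (1.66434 − 1)/4.40909 = 0.150674
r = −ln(0.150674)/34 = 1.89264/34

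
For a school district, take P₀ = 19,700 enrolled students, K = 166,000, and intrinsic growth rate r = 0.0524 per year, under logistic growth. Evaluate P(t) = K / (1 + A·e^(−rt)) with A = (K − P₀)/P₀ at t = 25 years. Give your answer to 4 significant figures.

A = (166000 − 19700)/19700 = 7.4264
P(25) = 166000 / (1 + 7.4264·e^(−0.0524·25)) = 166000 / (1 + 7.4264·0.26982)
= 166000 / 3.00379 ≈ 55263.51

≈ 55,260 enrolled students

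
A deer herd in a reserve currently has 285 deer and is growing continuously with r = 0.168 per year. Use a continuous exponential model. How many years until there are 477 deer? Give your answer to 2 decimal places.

477 = 285 · e^(0.168·t)
t = ln(477/285) / 0.168 = ln(1.67368) / 0.168 = 0.51503 / 0.168

t ≈ 3.07 years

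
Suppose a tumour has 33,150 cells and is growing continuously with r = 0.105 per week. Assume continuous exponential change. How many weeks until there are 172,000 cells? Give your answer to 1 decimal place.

t ≈ 15.7 weeks

172000 = 33150 · e^(0.105·t)
t = ln(172000/33150) / 0.105 = ln(5.18854) / 0.105 = 1.64645 / 0.105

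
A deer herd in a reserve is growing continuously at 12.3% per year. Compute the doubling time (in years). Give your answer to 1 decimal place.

doubling time = ln(2) / |r| = 0.69315 / 0.123

doubling time ≈ 5.6 years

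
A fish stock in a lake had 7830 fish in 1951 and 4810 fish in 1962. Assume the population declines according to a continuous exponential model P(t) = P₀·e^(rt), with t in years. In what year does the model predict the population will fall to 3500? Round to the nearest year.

r = ln(4810/7830) / 11 = -0.48727/11 ≈ -0.044297 per year
t = ln(3500/7830) / r = -0.8052/-0.044297 ≈ 18.18 years after 1951

year 1969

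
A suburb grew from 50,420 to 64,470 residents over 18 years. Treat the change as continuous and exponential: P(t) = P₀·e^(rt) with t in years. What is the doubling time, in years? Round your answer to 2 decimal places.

doubling time ≈ 50.76 years

r = ln(64470/50420) / 18 = ln(1.27866) / 18 ≈ 0.013656 per year
doubling time = ln 2 / |r| = 0.69315 / 0.013656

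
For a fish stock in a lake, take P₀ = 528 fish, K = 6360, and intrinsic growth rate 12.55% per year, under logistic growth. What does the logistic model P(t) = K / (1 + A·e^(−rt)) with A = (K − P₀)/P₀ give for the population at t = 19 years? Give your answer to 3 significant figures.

A = (6360 − 528)/528 = 11.04545
P(19) = 6360 / (1 + 11.04545·e^(−0.1255·19)) = 6360 / (1 + 11.04545·0.092135)
= 6360 / 2.01767 ≈ 3152.15

≈ 3,150 fish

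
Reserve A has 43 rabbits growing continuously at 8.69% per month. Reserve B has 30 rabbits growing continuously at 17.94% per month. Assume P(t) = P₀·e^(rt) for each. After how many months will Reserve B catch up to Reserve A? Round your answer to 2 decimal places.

43·e^(0.0869t) = 30·e^(0.1794t)
43/30 = e^((0.1794 − 0.0869)t) → ln(1.43333) = 0.0925·t
t = 0.36 / 0.0925

t ≈ 3.89 months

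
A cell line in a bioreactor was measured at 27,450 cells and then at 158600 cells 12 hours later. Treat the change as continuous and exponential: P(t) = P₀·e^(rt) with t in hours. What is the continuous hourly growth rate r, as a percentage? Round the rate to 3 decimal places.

158600 = 27450 · e^(r·12)
e^(12r) = 158600/27450 = 5.77778
r = ln(5.77778) / 12 = 1.75402 / 12

r ≈ 14.617% per hour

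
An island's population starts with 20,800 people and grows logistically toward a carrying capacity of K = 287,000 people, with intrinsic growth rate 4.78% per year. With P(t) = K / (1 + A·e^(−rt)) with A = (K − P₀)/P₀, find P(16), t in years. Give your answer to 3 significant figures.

≈ 41,300 people

A = (287000 − 20800)/20800 = 12.79808
P(16) = 287000 / (1 + 12.79808·e^(−0.0478·16)) = 287000 / (1 + 12.79808·0.465427)
= 287000 / 6.95657 ≈ 41255.96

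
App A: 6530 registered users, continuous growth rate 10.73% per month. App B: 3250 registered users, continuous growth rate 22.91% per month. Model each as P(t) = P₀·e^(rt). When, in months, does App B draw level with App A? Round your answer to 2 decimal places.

6530·e^(0.1073t) = 3250·e^(0.2291t)
6530/3250 = e^((0.2291 − 0.1073)t) → ln(2.00923) = 0.1218·t
t = 0.69775 / 0.1218

t ≈ 5.73 months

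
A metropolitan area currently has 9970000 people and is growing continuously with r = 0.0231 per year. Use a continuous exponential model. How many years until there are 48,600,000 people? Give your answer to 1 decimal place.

48600000 = 9970000 · e^(0.0231·t)
t = ln(48600000/9970000) / 0.0231 = ln(4.87462) / 0.0231 = 1.58404 / 0.0231

t ≈ 68.6 years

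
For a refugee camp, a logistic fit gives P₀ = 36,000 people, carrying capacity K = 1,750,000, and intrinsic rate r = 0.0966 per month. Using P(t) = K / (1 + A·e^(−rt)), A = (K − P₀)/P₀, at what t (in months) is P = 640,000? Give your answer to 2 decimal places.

A = (1750000 − 36000)/36000 = 47.61111
640000 = 1750000/(1 + 47.61111·e^(−0.0966t)) → 1 + 47.61111·e^(−0.0966t) = 2.73438
e^(−0.0966t) = 0.036428 → t = ln(27.45145)/0.0966 = 3.31242/0.0966

t ≈ 34.29 months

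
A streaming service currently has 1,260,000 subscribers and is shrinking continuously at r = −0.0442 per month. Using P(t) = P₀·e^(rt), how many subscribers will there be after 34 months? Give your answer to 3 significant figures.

P(34) = 1260000 · e^(-0.0442·34) = 1260000 · e^(-1.5028)
= 1260000 · 0.22251 ≈ 280357.9

≈ 280,000 subscribers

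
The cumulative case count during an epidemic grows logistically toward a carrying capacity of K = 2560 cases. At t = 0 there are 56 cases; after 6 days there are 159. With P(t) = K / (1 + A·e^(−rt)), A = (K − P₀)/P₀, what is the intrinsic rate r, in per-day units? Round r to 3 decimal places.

r ≈ 0.181 per day

A = (2560 − 56)/56 = 44.71429
159 = 2560/(1 + 44.71429·e^(−r·6)) → e^(−6r) = (16.10063 − 1)/44.71429 = 0.337714
r = −ln(0.337714)/6 = 1.08556/6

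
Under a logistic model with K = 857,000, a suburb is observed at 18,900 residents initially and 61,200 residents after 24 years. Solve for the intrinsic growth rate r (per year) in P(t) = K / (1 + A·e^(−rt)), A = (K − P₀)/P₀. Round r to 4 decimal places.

A = (857000 − 18900)/18900 = 44.34392
61200 = 857000/(1 + 44.34392·e^(−r·24)) → e^(−24r) = (14.00327 − 1)/44.34392 = 0.293237
r = −ln(0.293237)/24 = 1.22677/24

r ≈ 0.0511 per year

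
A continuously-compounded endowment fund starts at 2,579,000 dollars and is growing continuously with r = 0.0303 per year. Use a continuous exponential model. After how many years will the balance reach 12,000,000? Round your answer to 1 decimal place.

12000000 = 2579000 · e^(0.0303·t)
t = ln(12000000/2579000) / 0.0303 = ln(4.65297) / 0.0303 = 1.5375 / 0.0303

t ≈ 50.7 years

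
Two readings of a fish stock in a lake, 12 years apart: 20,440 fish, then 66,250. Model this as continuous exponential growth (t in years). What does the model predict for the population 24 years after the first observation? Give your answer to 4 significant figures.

r = ln(66250/20440) / 12 ≈ 0.097995 per year
P(24) = 20440 · e^(0.097995·24) = 20440 · 10.50534 ≈ 214729.09

≈ 214,700 fish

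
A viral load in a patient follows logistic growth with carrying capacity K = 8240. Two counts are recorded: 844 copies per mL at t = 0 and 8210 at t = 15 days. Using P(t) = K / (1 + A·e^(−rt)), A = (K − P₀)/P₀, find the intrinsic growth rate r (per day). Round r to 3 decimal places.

r ≈ 0.519 per day

A = (8240 − 844)/844 = 8.76303
8210 = 8240/(1 + 8.76303·e^(−r·15)) → e^(−15r) = (1.00365 − 1)/8.76303 = 0.000417
r = −ln(0.000417)/15 = 7.78245/15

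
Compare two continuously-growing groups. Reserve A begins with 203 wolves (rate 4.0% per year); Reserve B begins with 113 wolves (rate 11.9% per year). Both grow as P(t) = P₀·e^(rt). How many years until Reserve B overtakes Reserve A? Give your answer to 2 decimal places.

203·e^(0.04t) = 113·e^(0.119t)
203/113 = e^((0.119 − 0.04)t) → ln(1.79646) = 0.079·t
t = 0.58582 / 0.079

t ≈ 7.42 years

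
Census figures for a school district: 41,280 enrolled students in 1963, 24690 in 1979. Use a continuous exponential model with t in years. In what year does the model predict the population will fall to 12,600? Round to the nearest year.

year 2000

r = ln(24690/41280) / 16 = -0.51398/16 ≈ -0.032124 per year
t = ln(12600/41280) / r = -1.18668/-0.032124 ≈ 36.94 years after 1963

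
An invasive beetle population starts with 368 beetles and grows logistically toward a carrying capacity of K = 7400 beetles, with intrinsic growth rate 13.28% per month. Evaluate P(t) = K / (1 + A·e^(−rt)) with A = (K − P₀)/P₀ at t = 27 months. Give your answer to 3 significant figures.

≈ 4,840 beetles

A = (7400 − 368)/368 = 19.1087
P(27) = 7400 / (1 + 19.1087·e^(−0.1328·27)) = 7400 / (1 + 19.1087·0.02772)
= 7400 / 1.52969 ≈ 4837.57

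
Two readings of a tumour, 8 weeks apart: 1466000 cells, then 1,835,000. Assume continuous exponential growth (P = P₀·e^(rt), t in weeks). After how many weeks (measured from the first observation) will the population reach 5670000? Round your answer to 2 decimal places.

t ≈ 48.20 weeks

r = ln(1835000/1466000) / 8 ≈ 0.028063 per week
t = ln(5670000/1466000) / r = 1.35265 / 0.028063 ≈ 48.2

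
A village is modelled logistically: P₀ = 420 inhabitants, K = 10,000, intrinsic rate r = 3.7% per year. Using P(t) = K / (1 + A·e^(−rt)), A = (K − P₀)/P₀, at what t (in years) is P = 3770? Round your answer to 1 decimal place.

A = (10000 − 420)/420 = 22.80952
3770 = 10000/(1 + 22.80952·e^(−0.037t)) → 1 + 22.80952·e^(−0.037t) = 2.65252
e^(−0.037t) = 0.072449 → t = ln(13.80287)/0.037 = 2.62488/0.037

t ≈ 70.9 years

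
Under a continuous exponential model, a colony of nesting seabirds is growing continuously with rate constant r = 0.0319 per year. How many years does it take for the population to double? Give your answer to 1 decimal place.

doubling time = ln(2) / |r| = 0.69315 / 0.0319

doubling time ≈ 21.7 years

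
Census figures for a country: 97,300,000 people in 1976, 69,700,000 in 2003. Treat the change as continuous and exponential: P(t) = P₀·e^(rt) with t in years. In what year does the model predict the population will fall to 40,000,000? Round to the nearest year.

r = ln(69700000/97300000) / 27 = -0.3336/27 ≈ -0.012356 per year
t = ln(40000000/97300000) / r = -0.88892/-0.012356 ≈ 71.95 years after 1976

year 2048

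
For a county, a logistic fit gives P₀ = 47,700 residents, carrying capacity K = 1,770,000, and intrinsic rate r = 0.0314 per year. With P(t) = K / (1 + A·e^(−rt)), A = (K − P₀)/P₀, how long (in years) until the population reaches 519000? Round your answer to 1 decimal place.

t ≈ 86.2 years

A = (1770000 − 47700)/47700 = 36.10692
519000 = 1770000/(1 + 36.10692·e^(−0.0314t)) → 1 + 36.10692·e^(−0.0314t) = 3.4104
e^(−0.0314t) = 0.066757 → t = ln(14.97961)/0.0314 = 2.70669/0.0314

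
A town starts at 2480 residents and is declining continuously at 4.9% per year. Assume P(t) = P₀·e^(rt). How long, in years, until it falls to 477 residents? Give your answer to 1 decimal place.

477 = 2480 · e^(-0.049·t)
t = ln(477/2480) / -0.049 = ln(0.19234) / -0.049 = -1.6485 / -0.049

t ≈ 33.6 years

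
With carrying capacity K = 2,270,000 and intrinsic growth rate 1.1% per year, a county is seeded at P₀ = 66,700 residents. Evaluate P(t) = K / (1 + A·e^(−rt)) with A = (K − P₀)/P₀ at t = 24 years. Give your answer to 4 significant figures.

A = (2270000 − 66700)/66700 = 33.03298
P(24) = 2270000 / (1 + 33.03298·e^(−0.011·24)) = 2270000 / (1 + 33.03298·0.767974)
= 2270000 / 26.36846 ≈ 86087.71

≈ 86,090 residents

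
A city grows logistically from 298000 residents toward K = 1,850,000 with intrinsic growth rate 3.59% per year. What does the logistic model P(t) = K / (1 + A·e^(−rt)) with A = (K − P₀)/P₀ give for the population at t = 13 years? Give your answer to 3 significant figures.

≈ 434,000 residents

A = (1850000 − 298000)/298000 = 5.20805
P(13) = 1850000 / (1 + 5.20805·e^(−0.0359·13)) = 1850000 / (1 + 5.20805·0.627068)
= 1850000 / 4.2658 ≈ 433681.36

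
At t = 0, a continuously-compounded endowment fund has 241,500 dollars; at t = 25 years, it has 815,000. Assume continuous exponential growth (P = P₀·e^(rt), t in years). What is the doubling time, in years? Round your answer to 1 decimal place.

r = ln(815000/241500) / 25 = ln(3.37474) / 25 ≈ 0.048653 per year
doubling time = ln 2 / |r| = 0.69315 / 0.048653

doubling time ≈ 14.2 years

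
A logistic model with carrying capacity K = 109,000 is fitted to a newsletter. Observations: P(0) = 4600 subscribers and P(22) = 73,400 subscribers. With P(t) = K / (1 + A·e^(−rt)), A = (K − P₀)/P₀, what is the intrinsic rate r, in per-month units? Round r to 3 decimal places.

r ≈ 0.175 per month

A = (109000 − 4600)/4600 = 22.69565
73400 = 109000/(1 + 22.69565·e^(−r·22)) → e^(−22r) = (1.48501 − 1)/22.69565 = 0.02137
r = −ln(0.02137)/22 = 3.84575/22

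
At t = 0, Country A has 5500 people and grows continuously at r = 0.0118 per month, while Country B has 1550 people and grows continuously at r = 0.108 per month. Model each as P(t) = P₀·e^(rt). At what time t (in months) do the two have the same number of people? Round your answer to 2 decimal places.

t ≈ 13.17 months

5500·e^(0.0118t) = 1550·e^(0.108t)
5500/1550 = e^((0.108 − 0.0118)t) → ln(3.54839) = 0.0962·t
t = 1.26649 / 0.0962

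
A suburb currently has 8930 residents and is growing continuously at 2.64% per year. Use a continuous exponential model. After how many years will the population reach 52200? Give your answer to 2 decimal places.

t ≈ 66.88 years

52200 = 8930 · e^(0.0264·t)
t = ln(52200/8930) / 0.0264 = ln(5.84546) / 0.0264 = 1.76567 / 0.0264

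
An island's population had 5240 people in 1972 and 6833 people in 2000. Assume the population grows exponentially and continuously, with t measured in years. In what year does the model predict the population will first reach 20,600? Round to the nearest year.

r = ln(6833/5240) / 28 = 0.26544/28 ≈ 0.00948 per year
t = ln(20600/5240) / r = 1.36897/0.00948 ≈ 144.4 years after 1972

year 2116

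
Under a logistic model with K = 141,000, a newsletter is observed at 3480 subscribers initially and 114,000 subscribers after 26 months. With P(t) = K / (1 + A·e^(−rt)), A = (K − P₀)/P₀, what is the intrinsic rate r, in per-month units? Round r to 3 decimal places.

A = (141000 − 3480)/3480 = 39.51724
114000 = 141000/(1 + 39.51724·e^(−r·26)) → e^(−26r) = (1.23684 − 1)/39.51724 = 0.005993
r = −ln(0.005993)/26 = 5.1171/26

r ≈ 0.197 per month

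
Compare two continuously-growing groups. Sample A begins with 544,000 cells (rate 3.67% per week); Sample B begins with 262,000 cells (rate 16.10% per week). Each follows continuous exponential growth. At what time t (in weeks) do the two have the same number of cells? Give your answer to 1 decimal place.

t ≈ 5.9 weeks

544000·e^(0.0367t) = 262000·e^(0.161t)
544000/262000 = e^((0.161 − 0.0367)t) → ln(2.07634) = 0.1243·t
t = 0.7306 / 0.1243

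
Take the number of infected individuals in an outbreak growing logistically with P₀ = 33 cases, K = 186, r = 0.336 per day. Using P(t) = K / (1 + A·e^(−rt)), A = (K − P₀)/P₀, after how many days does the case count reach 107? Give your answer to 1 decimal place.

t ≈ 5.5 days

A = (186 − 33)/33 = 4.63636
107 = 186/(1 + 4.63636·e^(−0.336t)) → 1 + 4.63636·e^(−0.336t) = 1.73832
e^(−0.336t) = 0.159245 → t = ln(6.27963)/0.336 = 1.83731/0.336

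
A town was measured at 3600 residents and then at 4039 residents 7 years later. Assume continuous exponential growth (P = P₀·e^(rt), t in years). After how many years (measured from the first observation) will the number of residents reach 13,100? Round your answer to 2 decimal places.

t ≈ 78.58 years

r = ln(4039/3600) / 7 ≈ 0.016438 per year
t = ln(13100/3600) / r = 1.29168 / 0.016438 ≈ 78.581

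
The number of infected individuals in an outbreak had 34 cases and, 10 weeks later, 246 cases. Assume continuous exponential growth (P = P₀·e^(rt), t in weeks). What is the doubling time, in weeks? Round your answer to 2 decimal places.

doubling time ≈ 3.50 weeks

r = ln(246/34) / 10 = ln(7.23529) / 10 ≈ 0.197897 per week
doubling time = ln 2 / |r| = 0.69315 / 0.197897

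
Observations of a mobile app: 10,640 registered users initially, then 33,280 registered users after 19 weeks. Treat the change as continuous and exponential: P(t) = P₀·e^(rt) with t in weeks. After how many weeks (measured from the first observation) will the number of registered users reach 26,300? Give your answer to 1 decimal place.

t ≈ 15.1 weeks

r = ln(33280/10640) / 19 ≈ 0.060018 per week
t = ln(26300/10640) / r = 0.90495 / 0.060018 ≈ 15.078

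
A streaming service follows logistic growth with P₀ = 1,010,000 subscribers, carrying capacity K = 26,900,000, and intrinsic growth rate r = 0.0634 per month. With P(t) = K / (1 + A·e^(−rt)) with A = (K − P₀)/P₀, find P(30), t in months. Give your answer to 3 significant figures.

A = (26900000 − 1010000)/1010000 = 25.63366
P(30) = 26900000 / (1 + 25.63366·e^(−0.0634·30)) = 26900000 / (1 + 25.63366·0.14927)
= 26900000 / 4.82633 ≈ 5573591.67

≈ 5,570,000 subscribers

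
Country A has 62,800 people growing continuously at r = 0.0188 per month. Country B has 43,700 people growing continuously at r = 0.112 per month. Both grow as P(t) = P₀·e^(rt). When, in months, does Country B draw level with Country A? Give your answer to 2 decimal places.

62800·e^(0.0188t) = 43700·e^(0.112t)
62800/43700 = e^((0.112 − 0.0188)t) → ln(1.43707) = 0.0932·t
t = 0.36261 / 0.0932

t ≈ 3.89 months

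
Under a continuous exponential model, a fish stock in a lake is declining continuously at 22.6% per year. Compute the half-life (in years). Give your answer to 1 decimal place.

half-life ≈ 3.1 years

half-life = ln(2) / |r| = 0.69315 / 0.226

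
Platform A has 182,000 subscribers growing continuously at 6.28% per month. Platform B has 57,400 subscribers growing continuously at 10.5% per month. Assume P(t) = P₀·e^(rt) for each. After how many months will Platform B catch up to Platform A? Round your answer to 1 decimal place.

t ≈ 27.3 months

182000·e^(0.0628t) = 57400·e^(0.105t)
182000/57400 = e^((0.105 − 0.0628)t) → ln(3.17073) = 0.0422·t
t = 1.15396 / 0.0422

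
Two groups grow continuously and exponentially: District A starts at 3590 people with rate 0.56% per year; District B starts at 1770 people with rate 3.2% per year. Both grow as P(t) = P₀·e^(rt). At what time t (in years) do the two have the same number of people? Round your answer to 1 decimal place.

3590·e^(0.0056t) = 1770·e^(0.032t)
3590/1770 = e^((0.032 − 0.0056)t) → ln(2.02825) = 0.0264·t
t = 0.70717 / 0.0264

t ≈ 26.8 years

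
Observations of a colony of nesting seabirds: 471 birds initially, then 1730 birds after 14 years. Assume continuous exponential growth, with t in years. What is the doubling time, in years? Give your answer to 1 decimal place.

doubling time ≈ 7.5 years

r = ln(1730/471) / 14 = ln(3.67304) / 14 ≈ 0.09293 per year
doubling time = ln 2 / |r| = 0.69315 / 0.09293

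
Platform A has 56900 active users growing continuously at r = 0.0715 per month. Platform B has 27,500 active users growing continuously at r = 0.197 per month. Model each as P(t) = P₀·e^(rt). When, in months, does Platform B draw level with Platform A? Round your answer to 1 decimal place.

56900·e^(0.0715t) = 27500·e^(0.197t)
56900/27500 = e^((0.197 − 0.0715)t) → ln(2.06909) = 0.1255·t
t = 0.72711 / 0.1255

t ≈ 5.8 months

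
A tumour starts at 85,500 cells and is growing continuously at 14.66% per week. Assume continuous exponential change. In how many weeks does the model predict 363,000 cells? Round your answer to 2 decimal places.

t ≈ 9.86 weeks

363000 = 85500 · e^(0.1466·t)
t = ln(363000/85500) / 0.1466 = ln(4.24561) / 0.1466 = 1.44589 / 0.1466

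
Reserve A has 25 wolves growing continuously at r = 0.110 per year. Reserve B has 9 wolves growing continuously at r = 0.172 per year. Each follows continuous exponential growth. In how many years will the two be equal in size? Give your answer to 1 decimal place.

25·e^(0.11t) = 9·e^(0.172t)
25/9 = e^((0.172 − 0.11)t) → ln(2.77778) = 0.062·t
t = 1.02165 / 0.062

t ≈ 16.5 years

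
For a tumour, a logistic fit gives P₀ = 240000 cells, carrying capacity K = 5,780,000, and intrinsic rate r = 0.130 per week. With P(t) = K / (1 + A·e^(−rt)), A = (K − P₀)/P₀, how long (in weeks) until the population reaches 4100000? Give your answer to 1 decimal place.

A = (5780000 − 240000)/240000 = 23.08333
4100000 = 5780000/(1 + 23.08333·e^(−0.13t)) → 1 + 23.08333·e^(−0.13t) = 1.40976
e^(−0.13t) = 0.017751 → t = ln(56.33433)/0.13 = 4.0313/0.13

t ≈ 31.0 weeks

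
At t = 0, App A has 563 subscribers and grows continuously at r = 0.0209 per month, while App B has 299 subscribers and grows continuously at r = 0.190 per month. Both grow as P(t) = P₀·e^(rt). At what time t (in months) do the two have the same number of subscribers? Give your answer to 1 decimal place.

t ≈ 3.7 months

563·e^(0.0209t) = 299·e^(0.19t)
563/299 = e^((0.19 − 0.0209)t) → ln(1.88294) = 0.1691·t
t = 0.63284 / 0.1691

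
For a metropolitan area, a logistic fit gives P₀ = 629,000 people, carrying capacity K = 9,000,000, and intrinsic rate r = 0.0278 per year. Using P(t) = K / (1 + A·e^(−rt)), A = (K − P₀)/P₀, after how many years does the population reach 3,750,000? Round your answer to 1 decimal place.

A = (9000000 − 629000)/629000 = 13.30843
3750000 = 9000000/(1 + 13.30843·e^(−0.0278t)) → 1 + 13.30843·e^(−0.0278t) = 2.4
e^(−0.0278t) = 0.105197 → t = ln(9.50602)/0.0278 = 2.25193/0.0278

t ≈ 81.0 years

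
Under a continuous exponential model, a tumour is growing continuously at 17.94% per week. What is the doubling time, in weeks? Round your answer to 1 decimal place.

doubling time = ln(2) / |r| = 0.69315 / 0.1794

doubling time ≈ 3.9 weeks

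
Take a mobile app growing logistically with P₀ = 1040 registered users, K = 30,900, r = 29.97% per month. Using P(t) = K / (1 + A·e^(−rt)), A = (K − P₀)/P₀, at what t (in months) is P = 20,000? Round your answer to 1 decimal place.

t ≈ 13.2 months

A = (30900 − 1040)/1040 = 28.71154
20000 = 30900/(1 + 28.71154·e^(−0.2997t)) → 1 + 28.71154·e^(−0.2997t) = 1.545
e^(−0.2997t) = 0.018982 → t = ln(52.68172)/0.2997 = 3.96427/0.2997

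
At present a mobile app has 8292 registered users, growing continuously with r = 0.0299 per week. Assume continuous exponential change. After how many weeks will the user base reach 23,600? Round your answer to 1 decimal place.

23600 = 8292 · e^(0.0299·t)
t = ln(23600/8292) / 0.0299 = ln(2.84612) / 0.0299 = 1.04596 / 0.0299

t ≈ 35.0 weeks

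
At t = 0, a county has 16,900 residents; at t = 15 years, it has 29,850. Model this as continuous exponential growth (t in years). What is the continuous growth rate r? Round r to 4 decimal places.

r ≈ 0.0379 per year

29850 = 16900 · e^(r·15)
e^(15r) = 29850/16900 = 1.76627
r = ln(1.76627) / 15 = 0.56887 / 15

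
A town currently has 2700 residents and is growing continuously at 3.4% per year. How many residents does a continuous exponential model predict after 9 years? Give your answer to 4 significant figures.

P(9) = 2700 · e^(0.034·9) = 2700 · e^(0.306)
= 2700 · 1.35798 ≈ 3666.55

≈ 3,667 residents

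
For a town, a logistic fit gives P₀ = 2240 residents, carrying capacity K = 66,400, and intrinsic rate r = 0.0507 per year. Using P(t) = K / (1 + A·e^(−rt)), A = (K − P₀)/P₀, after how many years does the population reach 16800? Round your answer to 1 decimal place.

t ≈ 44.8 years

A = (66400 − 2240)/2240 = 28.64286
16800 = 66400/(1 + 28.64286·e^(−0.0507t)) → 1 + 28.64286·e^(−0.0507t) = 3.95238
e^(−0.0507t) = 0.103076 → t = ln(9.70161)/0.0507 = 2.27229/0.0507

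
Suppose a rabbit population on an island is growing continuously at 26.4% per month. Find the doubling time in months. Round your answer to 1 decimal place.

doubling time ≈ 2.6 months

doubling time = ln(2) / |r| = 0.69315 / 0.264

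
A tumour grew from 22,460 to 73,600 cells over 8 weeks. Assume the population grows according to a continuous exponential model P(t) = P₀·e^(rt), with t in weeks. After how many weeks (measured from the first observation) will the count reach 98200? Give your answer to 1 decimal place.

t ≈ 9.9 weeks

r = ln(73600/22460) / 8 ≈ 0.148364 per week
t = ln(98200/22460) / r = 1.47527 / 0.148364 ≈ 9.944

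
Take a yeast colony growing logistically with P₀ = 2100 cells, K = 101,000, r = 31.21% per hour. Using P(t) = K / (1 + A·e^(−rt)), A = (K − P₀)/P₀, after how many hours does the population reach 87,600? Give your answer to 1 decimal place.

A = (101000 − 2100)/2100 = 47.09524
87600 = 101000/(1 + 47.09524·e^(−0.3121t)) → 1 + 47.09524·e^(−0.3121t) = 1.15297
e^(−0.3121t) = 0.003248 → t = ln(307.87633)/0.3121 = 5.7297/0.3121

t ≈ 18.4 hours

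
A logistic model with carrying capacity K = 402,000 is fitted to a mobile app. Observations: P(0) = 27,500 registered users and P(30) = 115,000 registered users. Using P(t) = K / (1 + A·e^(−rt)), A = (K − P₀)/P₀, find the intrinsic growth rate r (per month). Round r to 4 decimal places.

r ≈ 0.0566 per month

A = (402000 − 27500)/27500 = 13.61818
115000 = 402000/(1 + 13.61818·e^(−r·30)) → e^(−30r) = (3.49565 − 1)/13.61818 = 0.183259
r = −ln(0.183259)/30 = 1.69686/30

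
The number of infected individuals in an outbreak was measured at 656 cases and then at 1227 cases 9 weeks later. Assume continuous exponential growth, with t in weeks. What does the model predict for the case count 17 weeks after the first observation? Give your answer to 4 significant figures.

≈ 2,141 cases

r = ln(1227/656) / 9 ≈ 0.069574 per week
P(17) = 656 · e^(0.069574·17) = 656 · 3.26337 ≈ 2140.77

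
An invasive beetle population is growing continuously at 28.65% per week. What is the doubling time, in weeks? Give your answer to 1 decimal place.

doubling time ≈ 2.4 weeks

doubling time = ln(2) / |r| = 0.69315 / 0.2865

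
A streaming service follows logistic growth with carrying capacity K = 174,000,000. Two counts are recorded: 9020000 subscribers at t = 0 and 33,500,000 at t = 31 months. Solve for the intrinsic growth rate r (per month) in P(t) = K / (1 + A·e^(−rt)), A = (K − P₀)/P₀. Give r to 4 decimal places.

A = (174000000 − 9020000)/9020000 = 18.29047
33500000 = 174000000/(1 + 18.29047·e^(−r·31)) → e^(−31r) = (5.19403 − 1)/18.29047 = 0.229301
r = −ln(0.229301)/31 = 1.47272/31

r ≈ 0.0475 per month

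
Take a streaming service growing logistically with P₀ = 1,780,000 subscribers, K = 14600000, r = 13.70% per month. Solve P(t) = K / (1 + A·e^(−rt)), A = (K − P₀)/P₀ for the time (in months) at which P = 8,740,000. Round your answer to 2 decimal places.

A = (14600000 − 1780000)/1780000 = 7.20225
8740000 = 14600000/(1 + 7.20225·e^(−0.137t)) → 1 + 7.20225·e^(−0.137t) = 1.67048
e^(−0.137t) = 0.093093 → t = ln(10.74192)/0.137 = 2.37415/0.137

t ≈ 17.33 months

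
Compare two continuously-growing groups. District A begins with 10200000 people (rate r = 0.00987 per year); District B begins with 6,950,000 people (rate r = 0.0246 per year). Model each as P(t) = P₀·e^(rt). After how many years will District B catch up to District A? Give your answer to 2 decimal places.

10200000·e^(0.00987t) = 6950000·e^(0.0246t)
10200000/6950000 = e^((0.0246 − 0.00987)t) → ln(1.46763) = 0.01473·t
t = 0.38365 / 0.01473

t ≈ 26.05 years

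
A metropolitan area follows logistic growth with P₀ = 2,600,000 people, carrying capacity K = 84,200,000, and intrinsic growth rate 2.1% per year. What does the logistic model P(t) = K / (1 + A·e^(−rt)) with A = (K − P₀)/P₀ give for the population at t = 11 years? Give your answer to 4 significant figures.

A = (84200000 − 2600000)/2600000 = 31.38462
P(11) = 84200000 / (1 + 31.38462·e^(−0.021·11)) = 84200000 / (1 + 31.38462·0.793739)
= 84200000 / 25.91121 ≈ 3249559.05

≈ 3,250,000 people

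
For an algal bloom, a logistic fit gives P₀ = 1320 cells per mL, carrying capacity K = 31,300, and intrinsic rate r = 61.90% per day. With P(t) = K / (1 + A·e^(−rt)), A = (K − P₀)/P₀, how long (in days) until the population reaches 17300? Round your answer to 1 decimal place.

t ≈ 5.4 days

A = (31300 − 1320)/1320 = 22.71212
17300 = 31300/(1 + 22.71212·e^(−0.619t)) → 1 + 22.71212·e^(−0.619t) = 1.80925
e^(−0.619t) = 0.035631 → t = ln(28.06569)/0.619 = 3.33455/0.619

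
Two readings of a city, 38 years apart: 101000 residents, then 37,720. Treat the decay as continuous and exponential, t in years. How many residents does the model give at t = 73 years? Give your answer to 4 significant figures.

r = ln(37720/101000) / 38 ≈ -0.025919 per year
P(73) = 101000 · e^(-0.025919·73) = 101000 · 0.15075 ≈ 15226.21

≈ 15,230 residents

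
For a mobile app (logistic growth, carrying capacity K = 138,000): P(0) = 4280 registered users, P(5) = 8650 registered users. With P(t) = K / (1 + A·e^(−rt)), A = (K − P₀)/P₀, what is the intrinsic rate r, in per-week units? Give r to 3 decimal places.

r ≈ 0.147 per week

A = (138000 − 4280)/4280 = 31.24299
8650 = 138000/(1 + 31.24299·e^(−r·5)) → e^(−5r) = (15.95376 − 1)/31.24299 = 0.478628
r = −ln(0.478628)/5 = 0.73683/5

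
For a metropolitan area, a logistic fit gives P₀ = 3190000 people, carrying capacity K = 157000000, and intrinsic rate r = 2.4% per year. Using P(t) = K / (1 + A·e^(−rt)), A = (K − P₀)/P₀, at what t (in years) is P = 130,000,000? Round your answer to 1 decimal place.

A = (157000000 − 3190000)/3190000 = 48.2163
130000000 = 157000000/(1 + 48.2163·e^(−0.024t)) → 1 + 48.2163·e^(−0.024t) = 1.20769
e^(−0.024t) = 0.004308 → t = ln(232.15256)/0.024 = 5.44739/0.024

t ≈ 227.0 years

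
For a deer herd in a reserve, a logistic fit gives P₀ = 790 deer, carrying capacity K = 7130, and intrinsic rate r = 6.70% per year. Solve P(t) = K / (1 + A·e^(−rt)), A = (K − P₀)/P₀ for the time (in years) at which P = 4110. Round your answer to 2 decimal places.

A = (7130 − 790)/790 = 8.02532
4110 = 7130/(1 + 8.02532·e^(−0.067t)) → 1 + 8.02532·e^(−0.067t) = 1.73479
e^(−0.067t) = 0.091559 → t = ln(10.92187)/0.067 = 2.39077/0.067

t ≈ 35.68 years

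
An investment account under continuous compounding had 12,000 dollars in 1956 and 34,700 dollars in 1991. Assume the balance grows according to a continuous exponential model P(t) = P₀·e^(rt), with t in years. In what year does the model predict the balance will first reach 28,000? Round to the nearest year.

r = ln(34700/12000) / 35 = 1.06183/35 ≈ 0.030338 per year
t = ln(28000/12000) / r = 0.8473/0.030338 ≈ 27.93 years after 1956

year 1984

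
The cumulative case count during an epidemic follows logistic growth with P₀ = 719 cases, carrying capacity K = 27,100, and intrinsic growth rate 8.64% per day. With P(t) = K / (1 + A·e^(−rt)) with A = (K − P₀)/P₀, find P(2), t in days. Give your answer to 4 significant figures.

A = (27100 − 719)/719 = 36.69124
P(2) = 27100 / (1 + 36.69124·e^(−0.0864·2)) = 27100 / (1 + 36.69124·0.841306)
= 27100 / 31.86855 ≈ 850.37

≈ 850.4 cases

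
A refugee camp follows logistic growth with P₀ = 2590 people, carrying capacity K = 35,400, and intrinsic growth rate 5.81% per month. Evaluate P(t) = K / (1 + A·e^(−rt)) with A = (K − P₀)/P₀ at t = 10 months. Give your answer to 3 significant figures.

≈ 4,380 people

A = (35400 − 2590)/2590 = 12.66795
P(10) = 35400 / (1 + 12.66795·e^(−0.0581·10)) = 35400 / (1 + 12.66795·0.559339)
= 35400 / 8.08568 ≈ 4378.11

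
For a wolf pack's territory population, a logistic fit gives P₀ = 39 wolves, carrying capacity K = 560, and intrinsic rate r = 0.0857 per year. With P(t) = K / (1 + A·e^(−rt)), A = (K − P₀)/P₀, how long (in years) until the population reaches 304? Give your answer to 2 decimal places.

t ≈ 32.25 years

A = (560 − 39)/39 = 13.35897
304 = 560/(1 + 13.35897·e^(−0.0857t)) → 1 + 13.35897·e^(−0.0857t) = 1.84211
e^(−0.0857t) = 0.063037 → t = ln(15.86378)/0.0857 = 2.76404/0.0857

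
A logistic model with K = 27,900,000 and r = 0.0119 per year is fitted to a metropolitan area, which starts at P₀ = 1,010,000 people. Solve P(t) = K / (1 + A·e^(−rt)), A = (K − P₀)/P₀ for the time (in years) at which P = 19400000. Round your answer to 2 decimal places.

t ≈ 345.13 years

A = (27900000 − 1010000)/1010000 = 26.62376
19400000 = 27900000/(1 + 26.62376·e^(−0.0119t)) → 1 + 26.62376·e^(−0.0119t) = 1.43814
e^(−0.0119t) = 0.016457 → t = ln(60.76482)/0.0119 = 4.10701/0.0119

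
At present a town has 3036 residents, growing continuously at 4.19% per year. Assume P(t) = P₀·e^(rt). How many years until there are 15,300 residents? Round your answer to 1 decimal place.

15300 = 3036 · e^(0.0419·t)
t = ln(15300/3036) / 0.0419 = ln(5.03953) / 0.0419 = 1.61731 / 0.0419

t ≈ 38.6 years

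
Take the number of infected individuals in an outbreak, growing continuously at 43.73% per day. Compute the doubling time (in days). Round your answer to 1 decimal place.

doubling time ≈ 1.6 days

doubling time = ln(2) / |r| = 0.69315 / 0.4373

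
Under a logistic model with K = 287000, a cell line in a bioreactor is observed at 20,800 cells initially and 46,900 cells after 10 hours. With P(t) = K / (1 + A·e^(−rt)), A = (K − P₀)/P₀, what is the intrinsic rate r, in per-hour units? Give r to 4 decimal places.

r ≈ 0.0916 per hour

A = (287000 − 20800)/20800 = 12.79808
46900 = 287000/(1 + 12.79808·e^(−r·10)) → e^(−10r) = (6.1194 − 1)/12.79808 = 0.400013
r = −ln(0.400013)/10 = 0.91626/10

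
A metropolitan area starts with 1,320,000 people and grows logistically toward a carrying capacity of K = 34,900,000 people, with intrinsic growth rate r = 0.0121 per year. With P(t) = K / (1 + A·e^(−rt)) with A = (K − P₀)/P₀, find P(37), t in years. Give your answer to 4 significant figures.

A = (34900000 − 1320000)/1320000 = 25.43939
P(37) = 34900000 / (1 + 25.43939·e^(−0.0121·37)) = 34900000 / (1 + 25.43939·0.639096)
= 34900000 / 17.25822 ≈ 2022224.22

≈ 2,022,000 people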